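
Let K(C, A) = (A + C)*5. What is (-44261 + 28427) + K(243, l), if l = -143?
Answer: -15334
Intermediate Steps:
K(C, A) = 5*A + 5*C
(-44261 + 28427) + K(243, l) = (-44261 + 28427) + (5*(-143) + 5*243) = -15834 + (-715 + 1215) = -15834 + 500 = -15334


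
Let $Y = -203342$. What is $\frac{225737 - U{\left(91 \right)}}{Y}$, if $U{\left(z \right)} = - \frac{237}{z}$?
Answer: $- \frac{10271152}{9252061} \approx -1.1101$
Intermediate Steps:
$\frac{225737 - U{\left(91 \right)}}{Y} = \frac{225737 - - \frac{237}{91}}{-203342} = \left(225737 - \left(-237\right) \frac{1}{91}\right) \left(- \frac{1}{203342}\right) = \left(225737 - - \frac{237}{91}\right) \left(- \frac{1}{203342}\right) = \left(225737 + \frac{237}{91}\right) \left(- \frac{1}{203342}\right) = \frac{20542304}{91} \left(- \frac{1}{203342}\right) = - \frac{10271152}{9252061}$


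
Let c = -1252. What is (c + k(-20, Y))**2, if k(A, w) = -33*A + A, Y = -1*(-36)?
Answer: 374544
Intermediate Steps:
Y = 36
k(A, w) = -32*A
(c + k(-20, Y))**2 = (-1252 - 32*(-20))**2 = (-1252 + 640)**2 = (-612)**2 = 374544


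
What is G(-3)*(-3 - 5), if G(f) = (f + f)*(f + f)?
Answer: -288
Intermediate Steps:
G(f) = 4*f² (G(f) = (2*f)*(2*f) = 4*f²)
G(-3)*(-3 - 5) = (4*(-3)²)*(-3 - 5) = (4*9)*(-8) = 36*(-8) = -288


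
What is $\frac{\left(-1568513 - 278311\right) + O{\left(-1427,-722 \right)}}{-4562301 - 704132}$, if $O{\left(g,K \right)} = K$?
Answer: $\frac{1847546}{5266433} \approx 0.35082$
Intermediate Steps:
$\frac{\left(-1568513 - 278311\right) + O{\left(-1427,-722 \right)}}{-4562301 - 704132} = \frac{\left(-1568513 - 278311\right) - 722}{-4562301 - 704132} = \frac{-1846824 - 722}{-5266433} = \left(-1847546\right) \left(- \frac{1}{5266433}\right) = \frac{1847546}{5266433}$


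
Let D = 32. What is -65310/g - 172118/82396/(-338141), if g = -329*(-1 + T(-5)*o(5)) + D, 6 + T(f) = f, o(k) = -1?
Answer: 151636074542467/7564387974474 ≈ 20.046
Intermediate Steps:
T(f) = -6 + f
g = -3258 (g = -329*(-1 + (-6 - 5)*(-1)) + 32 = -329*(-1 - 11*(-1)) + 32 = -329*(-1 + 11) + 32 = -329*10 + 32 = -3290 + 32 = -3258)
-65310/g - 172118/82396/(-338141) = -65310/(-3258) - 172118/82396/(-338141) = -65310*(-1/3258) - 172118*1/82396*(-1/338141) = 10885/543 - 86059/41198*(-1/338141) = 10885/543 + 86059/13930732918 = 151636074542467/7564387974474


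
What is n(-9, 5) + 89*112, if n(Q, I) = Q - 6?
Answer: 9953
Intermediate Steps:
n(Q, I) = -6 + Q
n(-9, 5) + 89*112 = (-6 - 9) + 89*112 = -15 + 9968 = 9953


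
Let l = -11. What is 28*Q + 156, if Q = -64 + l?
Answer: -1944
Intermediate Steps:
Q = -75 (Q = -64 - 11 = -75)
28*Q + 156 = 28*(-75) + 156 = -2100 + 156 = -1944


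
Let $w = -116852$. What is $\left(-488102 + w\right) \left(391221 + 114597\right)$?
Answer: $-305996622372$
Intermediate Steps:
$\left(-488102 + w\right) \left(391221 + 114597\right) = \left(-488102 - 116852\right) \left(391221 + 114597\right) = \left(-604954\right) 505818 = -305996622372$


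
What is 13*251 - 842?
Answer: 2421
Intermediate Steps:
13*251 - 842 = 3263 - 842 = 2421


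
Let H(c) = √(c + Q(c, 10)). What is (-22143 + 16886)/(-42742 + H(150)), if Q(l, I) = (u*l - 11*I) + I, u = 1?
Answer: 112347347/913439182 + 26285*√2/913439182 ≈ 0.12303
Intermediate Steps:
Q(l, I) = l - 10*I (Q(l, I) = (1*l - 11*I) + I = (l - 11*I) + I = l - 10*I)
H(c) = √(-100 + 2*c) (H(c) = √(c + (c - 10*10)) = √(c + (c - 100)) = √(c + (-100 + c)) = √(-100 + 2*c))
(-22143 + 16886)/(-42742 + H(150)) = (-22143 + 16886)/(-42742 + √(-100 + 2*150)) = -5257/(-42742 + √(-100 + 300)) = -5257/(-42742 + √200) = -5257/(-42742 + 10*√2)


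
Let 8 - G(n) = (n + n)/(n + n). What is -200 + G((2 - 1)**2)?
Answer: -193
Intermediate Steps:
G(n) = 7 (G(n) = 8 - (n + n)/(n + n) = 8 - 2*n/(2*n) = 8 - 2*n*1/(2*n) = 8 - 1*1 = 8 - 1 = 7)
-200 + G((2 - 1)**2) = -200 + 7 = -193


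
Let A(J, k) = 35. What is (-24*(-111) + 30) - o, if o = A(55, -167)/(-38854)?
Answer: 104672711/38854 ≈ 2694.0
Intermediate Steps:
o = -35/38854 (o = 35/(-38854) = 35*(-1/38854) = -35/38854 ≈ -0.00090081)
(-24*(-111) + 30) - o = (-24*(-111) + 30) - 1*(-35/38854) = (2664 + 30) + 35/38854 = 2694 + 35/38854 = 104672711/38854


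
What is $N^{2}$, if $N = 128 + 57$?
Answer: $34225$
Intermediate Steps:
$N = 185$
$N^{2} = 185^{2} = 34225$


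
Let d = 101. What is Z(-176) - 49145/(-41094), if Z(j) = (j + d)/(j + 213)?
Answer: -1263685/1520478 ≈ -0.83111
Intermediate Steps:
Z(j) = (101 + j)/(213 + j) (Z(j) = (j + 101)/(j + 213) = (101 + j)/(213 + j))
Z(-176) - 49145/(-41094) = (101 - 176)/(213 - 176) - 49145/(-41094) = -75/37 - 49145*(-1/41094) = (1/37)*(-75) + 49145/41094 = -75/37 + 49145/41094 = -1263685/1520478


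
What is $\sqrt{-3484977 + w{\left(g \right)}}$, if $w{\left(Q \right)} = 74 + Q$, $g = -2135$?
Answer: $i \sqrt{3487038} \approx 1867.4 i$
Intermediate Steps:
$\sqrt{-3484977 + w{\left(g \right)}} = \sqrt{-3484977 + \left(74 - 2135\right)} = \sqrt{-3484977 - 2061} = \sqrt{-3487038} = i \sqrt{3487038}$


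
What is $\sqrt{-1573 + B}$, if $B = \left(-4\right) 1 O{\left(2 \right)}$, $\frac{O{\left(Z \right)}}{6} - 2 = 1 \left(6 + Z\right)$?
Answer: $7 i \sqrt{37} \approx 42.579 i$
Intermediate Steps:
$O{\left(Z \right)} = 48 + 6 Z$ ($O{\left(Z \right)} = 12 + 6 \cdot 1 \left(6 + Z\right) = 12 + 6 \left(6 + Z\right) = 12 + \left(36 + 6 Z\right) = 48 + 6 Z$)
$B = -240$ ($B = \left(-4\right) 1 \left(48 + 6 \cdot 2\right) = - 4 \left(48 + 12\right) = \left(-4\right) 60 = -240$)
$\sqrt{-1573 + B} = \sqrt{-1573 - 240} = \sqrt{-1813} = 7 i \sqrt{37}$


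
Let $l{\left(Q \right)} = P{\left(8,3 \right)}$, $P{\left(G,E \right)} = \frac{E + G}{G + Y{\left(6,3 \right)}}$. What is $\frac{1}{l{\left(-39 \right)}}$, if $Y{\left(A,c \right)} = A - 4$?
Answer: $\frac{10}{11} \approx 0.90909$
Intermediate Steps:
$Y{\left(A,c \right)} = -4 + A$
$P{\left(G,E \right)} = \frac{E + G}{2 + G}$ ($P{\left(G,E \right)} = \frac{E + G}{G + \left(-4 + 6\right)} = \frac{E + G}{G + 2} = \frac{E + G}{2 + G}$)
$l{\left(Q \right)} = \frac{11}{10}$ ($l{\left(Q \right)} = \frac{3 + 8}{2 + 8} = \frac{1}{10} \cdot 11 = \frac{11}{10}$)
$\frac{1}{l{\left(-39 \right)}} = \frac{1}{\frac{11}{10}} = \frac{10}{11}$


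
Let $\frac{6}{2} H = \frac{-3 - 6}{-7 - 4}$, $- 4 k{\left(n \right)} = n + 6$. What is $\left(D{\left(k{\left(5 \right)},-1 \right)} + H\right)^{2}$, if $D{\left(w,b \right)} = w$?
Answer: $\frac{11881}{1936} \approx 6.1369$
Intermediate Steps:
$k{\left(n \right)} = - \frac{3}{2} - \frac{n}{4}$ ($k{\left(n \right)} = - \frac{n + 6}{4} = - \frac{6 + n}{4} = - \frac{3}{2} - \frac{n}{4}$)
$H = \frac{3}{11}$ ($H = \frac{\left(-3 - 6\right) \frac{1}{-7 - 4}}{3} = \frac{\left(-9\right) \frac{1}{-11}}{3} = \frac{\left(-9\right) \left(- \frac{1}{11}\right)}{3} = \frac{1}{3} \cdot \frac{9}{11} = \frac{3}{11} \approx 0.27273$)
$\left(D{\left(k{\left(5 \right)},-1 \right)} + H\right)^{2} = \left(\left(- \frac{3}{2} - \frac{5}{4}\right) + \frac{3}{11}\right)^{2} = \left(- \frac{11}{4} + \frac{3}{11}\right)^{2} = \left(- \frac{109}{44}\right)^{2} = \frac{11881}{1936}$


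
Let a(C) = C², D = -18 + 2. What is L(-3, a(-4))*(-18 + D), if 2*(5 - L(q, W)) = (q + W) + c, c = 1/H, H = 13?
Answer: 680/13 ≈ 52.308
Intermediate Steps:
D = -16
c = 1/13 ≈ 0.076923
L(q, W) = 129/26 - W/2 - q/2 (L(q, W) = 5 - ((q + W) + 1/13)/2 = 5 - ((W + q) + 1/13)/2 = 5 - (1/13 + W + q)/2 = 5 + (-1/26 - W/2 - q/2) = 129/26 - W/2 - q/2)
L(-3, a(-4))*(-18 + D) = (129/26 - ½*(-4)² - ½*(-3))*(-18 - 16) = (129/26 - ½*16 + 3/2)*(-34) = (129/26 - 8 + 3/2)*(-34) = -20/13*(-34) = 680/13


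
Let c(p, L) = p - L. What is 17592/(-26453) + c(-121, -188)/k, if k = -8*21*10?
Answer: -4475273/6348720 ≈ -0.70491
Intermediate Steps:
k = -1680 (k = -168*10 = -1680)
17592/(-26453) + c(-121, -188)/k = 17592/(-26453) + (-121 - 1*(-188))/(-1680) = 17592*(-1/26453) + (-121 + 188)*(-1/1680) = -17592/26453 + 67*(-1/1680) = -17592/26453 - 67/1680 = -4475273/6348720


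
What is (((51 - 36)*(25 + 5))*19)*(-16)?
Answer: -136800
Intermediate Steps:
(((51 - 36)*(25 + 5))*19)*(-16) = ((15*30)*19)*(-16) = (450*19)*(-16) = 8550*(-16) = -136800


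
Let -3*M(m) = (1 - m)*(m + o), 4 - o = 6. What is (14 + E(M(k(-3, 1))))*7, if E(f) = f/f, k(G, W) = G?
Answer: 105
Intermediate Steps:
o = -2 (o = 4 - 1*6 = 4 - 6 = -2)
M(m) = -(1 - m)*(-2 + m)/3 (M(m) = -(1 - m)*(m - 2)/3 = -(1 - m)*(-2 + m)/3)
E(f) = 1
(14 + E(M(k(-3, 1))))*7 = (14 + 1)*7 = 15*7 = 105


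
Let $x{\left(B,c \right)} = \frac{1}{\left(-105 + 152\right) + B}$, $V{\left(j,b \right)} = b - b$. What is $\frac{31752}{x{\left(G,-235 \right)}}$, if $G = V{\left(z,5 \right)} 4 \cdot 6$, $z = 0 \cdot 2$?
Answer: $1492344$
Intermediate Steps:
$z = 0$
$V{\left(j,b \right)} = 0$
$G = 0$ ($G = 0 \cdot 4 \cdot 6 = 0 \cdot 6 = 0$)
$x{\left(B,c \right)} = \frac{1}{47 + B}$
$\frac{31752}{x{\left(G,-235 \right)}} = \frac{31752}{\frac{1}{47 + 0}} = \frac{31752}{\frac{1}{47}} = 31752 \frac{1}{\frac{1}{47}} = 31752 \cdot 47 = 1492344$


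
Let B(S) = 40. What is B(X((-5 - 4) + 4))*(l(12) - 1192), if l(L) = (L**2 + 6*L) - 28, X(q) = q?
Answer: -40160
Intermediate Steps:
l(L) = -28 + L**2 + 6*L
B(X((-5 - 4) + 4))*(l(12) - 1192) = 40*((-28 + 12**2 + 6*12) - 1192) = 40*((-28 + 144 + 72) - 1192) = 40*(188 - 1192) = 40*(-1004) = -40160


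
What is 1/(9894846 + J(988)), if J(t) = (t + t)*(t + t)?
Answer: 1/13799422 ≈ 7.2467e-8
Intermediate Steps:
J(t) = 4*t² (J(t) = (2*t)*(2*t) = 4*t²)
1/(9894846 + J(988)) = 1/(9894846 + 4*988²) = 1/(9894846 + 4*976144) = 1/(9894846 + 3904576) = 1/13799422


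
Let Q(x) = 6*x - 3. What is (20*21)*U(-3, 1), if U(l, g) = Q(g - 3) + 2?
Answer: -5460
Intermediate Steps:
Q(x) = -3 + 6*x
U(l, g) = -19 + 6*g (U(l, g) = (-3 + 6*(g - 3)) + 2 = (-3 + 6*(-3 + g)) + 2 = (-3 + (-18 + 6*g)) + 2 = (-21 + 6*g) + 2 = -19 + 6*g)
(20*21)*U(-3, 1) = (20*21)*(-19 + 6*1) = 420*(-19 + 6) = 420*(-13) = -5460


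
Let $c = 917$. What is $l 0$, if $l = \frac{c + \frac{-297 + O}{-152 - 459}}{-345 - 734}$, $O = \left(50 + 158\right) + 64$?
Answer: $0$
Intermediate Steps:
$O = 272$ ($O = 208 + 64 = 272$)
$l = - \frac{560312}{659269}$ ($l = \frac{917 + \frac{-297 + 272}{-152 - 459}}{-345 - 734} = \frac{917 - \frac{25}{-611}}{-1079} = \left(917 - - \frac{25}{611}\right) \left(- \frac{1}{1079}\right) = \left(917 + \frac{25}{611}\right) \left(- \frac{1}{1079}\right) = \frac{560312}{611} \left(- \frac{1}{1079}\right) = - \frac{560312}{659269} \approx -0.8499$)
$l 0 = \left(- \frac{560312}{659269}\right) 0 = 0$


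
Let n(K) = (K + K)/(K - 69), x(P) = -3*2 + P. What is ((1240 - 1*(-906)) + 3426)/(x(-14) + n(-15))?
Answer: -78008/275 ≈ -283.67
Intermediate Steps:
x(P) = -6 + P
n(K) = 2*K/(-69 + K) (n(K) = (2*K)/(-69 + K) = 2*K/(-69 + K))
((1240 - 1*(-906)) + 3426)/(x(-14) + n(-15)) = ((1240 - 1*(-906)) + 3426)/((-6 - 14) + 2*(-15)/(-69 - 15)) = ((1240 + 906) + 3426)/(-20 + 2*(-15)/(-84)) = (2146 + 3426)/(-20 + 2*(-15)*(-1/84)) = 5572/(-20 + 5/14) = 5572/(-275/14) = 5572*(-14/275) = -78008/275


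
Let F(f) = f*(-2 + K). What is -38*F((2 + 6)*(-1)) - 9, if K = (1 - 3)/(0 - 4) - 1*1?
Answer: -769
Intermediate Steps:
K = -½ (K = -2/(-4) - 1 = -2*(-¼) - 1 = ½ - 1 = -½ ≈ -0.50000)
F(f) = -5*f/2 (F(f) = f*(-2 - ½) = f*(-5/2) = -5*f/2)
-38*F((2 + 6)*(-1)) - 9 = -(-95)*(2 + 6)*(-1) - 9 = -(-95)*8*(-1) - 9 = -(-95)*(-8) - 9 = -38*20 - 9 = -760 - 9 = -769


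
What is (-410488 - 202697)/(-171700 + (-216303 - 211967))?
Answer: 40879/39998 ≈ 1.0220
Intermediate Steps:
(-410488 - 202697)/(-171700 + (-216303 - 211967)) = -613185/(-171700 - 428270) = -613185/(-599970) = -613185*(-1/599970) = 40879/39998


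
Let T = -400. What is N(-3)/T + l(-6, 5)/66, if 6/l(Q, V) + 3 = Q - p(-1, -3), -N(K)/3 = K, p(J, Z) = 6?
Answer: -377/13200 ≈ -0.028561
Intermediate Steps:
N(K) = -3*K
l(Q, V) = 6/(-9 + Q) (l(Q, V) = 6/(-3 + (Q - 1*6)) = 6/(-3 + (Q - 6)) = 6/(-3 + (-6 + Q)) = 6/(-9 + Q))
N(-3)/T + l(-6, 5)/66 = -3*(-3)/(-400) + (6/(-9 - 6))/66 = 9*(-1/400) + (6/(-15))*(1/66) = -9/400 + (6*(-1/15))*(1/66) = -9/400 - ⅖*1/66 = -9/400 - 1/165 = -377/13200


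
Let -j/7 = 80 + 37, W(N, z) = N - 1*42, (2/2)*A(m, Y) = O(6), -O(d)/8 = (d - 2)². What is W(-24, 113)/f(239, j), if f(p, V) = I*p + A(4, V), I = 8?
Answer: -33/892 ≈ -0.036996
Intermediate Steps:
O(d) = -8*(-2 + d)² (O(d) = -8*(d - 2)² = -8*(-2 + d)²)
A(m, Y) = -128 (A(m, Y) = -8*(-2 + 6)² = -8*4² = -8*16 = -128)
W(N, z) = -42 + N (W(N, z) = N - 42 = -42 + N)
j = -819 (j = -7*(80 + 37) = -7*117 = -819)
f(p, V) = -128 + 8*p (f(p, V) = 8*p - 128 = -128 + 8*p)
W(-24, 113)/f(239, j) = (-42 - 24)/(-128 + 8*239) = -66/(-128 + 1912) = -66/1784 = -66*1/1784 = -33/892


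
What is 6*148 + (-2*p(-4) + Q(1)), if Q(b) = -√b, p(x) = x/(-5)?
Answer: 4427/5 ≈ 885.40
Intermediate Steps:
p(x) = -x/5 (p(x) = x*(-⅕) = -x/5)
6*148 + (-2*p(-4) + Q(1)) = 6*148 + (-(-2)*(-4)/5 - √1) = 888 + (-2*⅘ - 1*1) = 888 + (-8/5 - 1) = 888 - 13/5 = 4427/5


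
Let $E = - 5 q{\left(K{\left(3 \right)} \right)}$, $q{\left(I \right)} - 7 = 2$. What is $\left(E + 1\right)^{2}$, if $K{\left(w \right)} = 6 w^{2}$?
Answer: $1936$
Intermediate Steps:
$q{\left(I \right)} = 9$ ($q{\left(I \right)} = 7 + 2 = 9$)
$E = -45$ ($E = \left(-5\right) 9 = -45$)
$\left(E + 1\right)^{2} = \left(-45 + 1\right)^{2} = \left(-44\right)^{2} = 1936$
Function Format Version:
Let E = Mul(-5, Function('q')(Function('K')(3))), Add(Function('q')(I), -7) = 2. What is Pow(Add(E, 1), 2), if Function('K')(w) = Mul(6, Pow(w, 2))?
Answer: 1936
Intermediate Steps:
Function('q')(I) = 9 (Function('q')(I) = Add(7, 2) = 9)
E = -45 (E = Mul(-5, 9) = -45)
Pow(Add(E, 1), 2) = Pow(Add(-45, 1), 2) = Pow(-44, 2) = 1936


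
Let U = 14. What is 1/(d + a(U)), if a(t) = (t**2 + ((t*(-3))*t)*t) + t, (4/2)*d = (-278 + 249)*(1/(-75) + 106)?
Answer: -150/1433821 ≈ -0.00010462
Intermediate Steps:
d = -230521/150 (d = ((-278 + 249)*(1/(-75) + 106))/2 = (-29*(-1/75 + 106))/2 = (-29*7949/75)/2 = (1/2)*(-230521/75) = -230521/150 ≈ -1536.8)
a(t) = t + t**2 - 3*t**3 (a(t) = (t**2 + ((-3*t)*t)*t) + t = (t**2 + (-3*t**2)*t) + t = (t**2 - 3*t**3) + t = t + t**2 - 3*t**3)
1/(d + a(U)) = 1/(-230521/150 + 14*(1 + 14 - 3*14**2)) = 1/(-230521/150 + 14*(1 + 14 - 3*196)) = 1/(-230521/150 + 14*(1 + 14 - 588)) = 1/(-230521/150 + 14*(-573)) = 1/(-230521/150 - 8022) = 1/(-1433821/150) = -150/1433821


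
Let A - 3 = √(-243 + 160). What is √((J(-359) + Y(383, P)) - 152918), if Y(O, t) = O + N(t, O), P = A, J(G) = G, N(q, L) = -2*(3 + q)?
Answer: √(-152906 - 2*I*√83) ≈ 0.023 - 391.03*I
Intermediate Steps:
N(q, L) = -6 - 2*q
A = 3 + I*√83 (A = 3 + √(-243 + 160) = 3 + √(-83) = 3 + I*√83 ≈ 3.0 + 9.1104*I)
P = 3 + I*√83 ≈ 3.0 + 9.1104*I
Y(O, t) = -6 + O - 2*t (Y(O, t) = O + (-6 - 2*t) = -6 + O - 2*t)
√((J(-359) + Y(383, P)) - 152918) = √((-359 + (-6 + 383 - 2*(3 + I*√83))) - 152918) = √((-359 + (-6 + 383 + (-6 - 2*I*√83))) - 152918) = √((-359 + (371 - 2*I*√83)) - 152918) = √((12 - 2*I*√83) - 152918) = √(-152906 - 2*I*√83)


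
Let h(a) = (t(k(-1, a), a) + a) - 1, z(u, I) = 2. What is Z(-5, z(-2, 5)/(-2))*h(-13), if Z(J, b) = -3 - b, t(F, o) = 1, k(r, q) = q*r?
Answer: 26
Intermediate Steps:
h(a) = a (h(a) = (1 + a) - 1 = a)
Z(-5, z(-2, 5)/(-2))*h(-13) = (-3 - 2/(-2))*(-13) = (-3 - (-1)*2/2)*(-13) = (-3 - 1*(-1))*(-13) = (-3 + 1)*(-13) = -2*(-13) = 26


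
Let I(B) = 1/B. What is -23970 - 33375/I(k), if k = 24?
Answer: -824970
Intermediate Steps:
-23970 - 33375/I(k) = -23970 - 33375/(1/24) = -23970 - 33375/1/24 = -23970 - 33375*24 = -23970 - 1*801000 = -23970 - 801000 = -824970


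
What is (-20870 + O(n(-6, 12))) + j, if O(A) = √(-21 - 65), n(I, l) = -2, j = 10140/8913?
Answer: -62001390/2971 + I*√86 ≈ -20869.0 + 9.2736*I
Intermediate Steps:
j = 3380/2971 (j = 10140*(1/8913) = 3380/2971 ≈ 1.1377)
O(A) = I*√86 (O(A) = √(-86) = I*√86)
(-20870 + O(n(-6, 12))) + j = (-20870 + I*√86) + 3380/2971 = -62001390/2971 + I*√86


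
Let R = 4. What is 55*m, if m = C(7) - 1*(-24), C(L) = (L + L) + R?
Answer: 2310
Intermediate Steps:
C(L) = 4 + 2*L (C(L) = (L + L) + 4 = 2*L + 4 = 4 + 2*L)
m = 42 (m = (4 + 2*7) - 1*(-24) = (4 + 14) + 24 = 18 + 24 = 42)
55*m = 55*42 = 2310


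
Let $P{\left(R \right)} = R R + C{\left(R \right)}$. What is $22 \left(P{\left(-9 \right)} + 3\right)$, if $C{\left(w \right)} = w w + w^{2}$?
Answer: $5412$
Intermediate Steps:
$C{\left(w \right)} = 2 w^{2}$ ($C{\left(w \right)} = w^{2} + w^{2} = 2 w^{2}$)
$P{\left(R \right)} = 3 R^{2}$ ($P{\left(R \right)} = R R + 2 R^{2} = R^{2} + 2 R^{2} = 3 R^{2}$)
$22 \left(P{\left(-9 \right)} + 3\right) = 22 \left(3 \left(-9\right)^{2} + 3\right) = 22 \left(3 \cdot 81 + 3\right) = 22 \left(243 + 3\right) = 22 \cdot 246 = 5412$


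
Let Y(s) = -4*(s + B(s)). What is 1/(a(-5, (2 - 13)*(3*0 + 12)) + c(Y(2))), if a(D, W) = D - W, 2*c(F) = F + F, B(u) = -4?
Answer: 1/135 ≈ 0.0074074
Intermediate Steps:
Y(s) = 16 - 4*s (Y(s) = -4*(s - 4) = -4*(-4 + s) = 16 - 4*s)
c(F) = F (c(F) = (F + F)/2 = (2*F)/2 = F)
1/(a(-5, (2 - 13)*(3*0 + 12)) + c(Y(2))) = 1/((-5 - (2 - 13)*(3*0 + 12)) + (16 - 4*2)) = 1/((-5 - (-11)*(0 + 12)) + (16 - 8)) = 1/((-5 - (-11)*12) + 8) = 1/((-5 - 1*(-132)) + 8) = 1/((-5 + 132) + 8) = 1/(127 + 8) = 1/135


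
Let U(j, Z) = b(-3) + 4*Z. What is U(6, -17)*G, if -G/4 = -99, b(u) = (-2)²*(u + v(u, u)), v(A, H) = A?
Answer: -36432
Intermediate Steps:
b(u) = 8*u (b(u) = (-2)²*(u + u) = 4*(2*u) = 8*u)
G = 396 (G = -4*(-99) = 396)
U(j, Z) = -24 + 4*Z (U(j, Z) = 8*(-3) + 4*Z = -24 + 4*Z)
U(6, -17)*G = (-24 + 4*(-17))*396 = (-24 - 68)*396 = -92*396 = -36432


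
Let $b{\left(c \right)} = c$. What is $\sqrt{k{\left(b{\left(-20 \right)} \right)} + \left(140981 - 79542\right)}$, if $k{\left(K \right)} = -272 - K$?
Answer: $\sqrt{61187} \approx 247.36$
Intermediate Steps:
$\sqrt{k{\left(b{\left(-20 \right)} \right)} + \left(140981 - 79542\right)} = \sqrt{\left(-272 - -20\right) + \left(140981 - 79542\right)} = \sqrt{\left(-272 + 20\right) + \left(140981 - 79542\right)} = \sqrt{-252 + 61439} = \sqrt{61187}$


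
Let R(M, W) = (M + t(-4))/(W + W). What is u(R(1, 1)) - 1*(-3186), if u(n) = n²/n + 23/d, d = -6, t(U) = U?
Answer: 9542/3 ≈ 3180.7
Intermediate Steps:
R(M, W) = (-4 + M)/(2*W) (R(M, W) = (M - 4)/(W + W) = (-4 + M)/((2*W)) = (-4 + M)*(1/(2*W)) = (-4 + M)/(2*W))
u(n) = -23/6 + n (u(n) = n²/n + 23/(-6) = n + 23*(-⅙) = n - 23/6 = -23/6 + n)
u(R(1, 1)) - 1*(-3186) = (-23/6 + (½)*(-4 + 1)/1) - 1*(-3186) = (-23/6 + (½)*1*(-3)) + 3186 = (-23/6 - 3/2) + 3186 = -16/3 + 3186 = 9542/3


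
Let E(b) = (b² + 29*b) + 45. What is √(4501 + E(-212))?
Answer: √43342 ≈ 208.19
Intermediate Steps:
E(b) = 45 + b² + 29*b
√(4501 + E(-212)) = √(4501 + (45 + (-212)² + 29*(-212))) = √(4501 + (45 + 44944 - 6148)) = √(4501 + 38841) = √43342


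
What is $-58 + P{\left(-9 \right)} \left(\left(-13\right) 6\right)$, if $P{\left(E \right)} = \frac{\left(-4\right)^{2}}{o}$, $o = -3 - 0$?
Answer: $358$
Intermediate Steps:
$o = -3$ ($o = -3 + 0 = -3$)
$P{\left(E \right)} = - \frac{16}{3}$ ($P{\left(E \right)} = \frac{\left(-4\right)^{2}}{-3} = 16 \left(- \frac{1}{3}\right) = - \frac{16}{3}$)
$-58 + P{\left(-9 \right)} \left(\left(-13\right) 6\right) = -58 - \frac{16 \left(\left(-13\right) 6\right)}{3} = -58 - -416 = -58 + 416 = 358$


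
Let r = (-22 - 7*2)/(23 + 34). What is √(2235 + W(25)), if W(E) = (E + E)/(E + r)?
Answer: √479554565/463 ≈ 47.297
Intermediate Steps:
r = -12/19 (r = (-22 - 14)/57 = -36*1/57 = -12/19 ≈ -0.63158)
W(E) = 2*E/(-12/19 + E) (W(E) = (E + E)/(E - 12/19) = (2*E)/(-12/19 + E) = 2*E/(-12/19 + E))
√(2235 + W(25)) = √(2235 + 38*25/(-12 + 19*25)) = √(2235 + 38*25/(-12 + 475)) = √(2235 + 38*25/463) = √(2235 + 38*25*(1/463)) = √(2235 + 950/463) = √(1035755/463) = √479554565/463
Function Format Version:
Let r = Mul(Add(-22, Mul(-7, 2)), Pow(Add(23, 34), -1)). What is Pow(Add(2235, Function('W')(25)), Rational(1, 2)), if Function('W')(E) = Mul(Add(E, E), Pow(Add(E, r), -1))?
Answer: Mul(Rational(1, 463), Pow(479554565, Rational(1, 2))) ≈ 47.297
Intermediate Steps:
r = Rational(-12, 19) (r = Mul(Add(-22, -14), Pow(57, -1)) = Mul(-36, Rational(1, 57)) = Rational(-12, 19) ≈ -0.63158)
Function('W')(E) = Mul(2, E, Pow(Add(Rational(-12, 19), E), -1)) (Function('W')(E) = Mul(Add(E, E), Pow(Add(E, Rational(-12, 19)), -1)) = Mul(Mul(2, E), Pow(Add(Rational(-12, 19), E), -1)) = Mul(2, E, Pow(Add(Rational(-12, 19), E), -1)))
Pow(Add(2235, Function('W')(25)), Rational(1, 2)) = Pow(Add(2235, Mul(38, 25, Pow(Add(-12, Mul(19, 25)), -1))), Rational(1, 2)) = Pow(Add(2235, Mul(38, 25, Pow(Add(-12, 475), -1))), Rational(1, 2)) = Pow(Add(2235, Mul(38, 25, Pow(463, -1))), Rational(1, 2)) = Pow(Add(2235, Mul(38, 25, Rational(1, 463))), Rational(1, 2)) = Pow(Add(2235, Rational(950, 463)), Rational(1, 2)) = Pow(Rational(1035755, 463), Rational(1, 2)) = Mul(Rational(1, 463), Pow(479554565, Rational(1, 2)))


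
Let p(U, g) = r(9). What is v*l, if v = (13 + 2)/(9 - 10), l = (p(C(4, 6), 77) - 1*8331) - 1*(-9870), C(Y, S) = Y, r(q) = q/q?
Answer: -23100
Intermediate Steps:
r(q) = 1
p(U, g) = 1
l = 1540 (l = (1 - 1*8331) - 1*(-9870) = (1 - 8331) + 9870 = -8330 + 9870 = 1540)
v = -15 (v = 15/(-1) = 15*(-1) = -15)
v*l = -15*1540 = -23100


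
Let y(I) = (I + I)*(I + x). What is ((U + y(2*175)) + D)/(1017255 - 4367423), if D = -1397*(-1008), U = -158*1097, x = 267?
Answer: -833375/1675084 ≈ -0.49751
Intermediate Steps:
y(I) = 2*I*(267 + I) (y(I) = (I + I)*(I + 267) = (2*I)*(267 + I) = 2*I*(267 + I))
U = -173326
D = 1408176
((U + y(2*175)) + D)/(1017255 - 4367423) = ((-173326 + 2*(2*175)*(267 + 2*175)) + 1408176)/(1017255 - 4367423) = ((-173326 + 2*350*(267 + 350)) + 1408176)/(-3350168) = ((-173326 + 2*350*617) + 1408176)*(-1/3350168) = ((-173326 + 431900) + 1408176)*(-1/3350168) = (258574 + 1408176)*(-1/3350168) = 1666750*(-1/3350168) = -833375/1675084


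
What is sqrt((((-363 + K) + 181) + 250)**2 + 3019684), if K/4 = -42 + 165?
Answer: 2*sqrt(833321) ≈ 1825.7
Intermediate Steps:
K = 492 (K = 4*(-42 + 165) = 4*123 = 492)
sqrt((((-363 + K) + 181) + 250)**2 + 3019684) = sqrt((((-363 + 492) + 181) + 250)**2 + 3019684) = sqrt(((129 + 181) + 250)**2 + 3019684) = sqrt((310 + 250)**2 + 3019684) = sqrt(560**2 + 3019684) = sqrt(313600 + 3019684) = sqrt(3333284) = 2*sqrt(833321)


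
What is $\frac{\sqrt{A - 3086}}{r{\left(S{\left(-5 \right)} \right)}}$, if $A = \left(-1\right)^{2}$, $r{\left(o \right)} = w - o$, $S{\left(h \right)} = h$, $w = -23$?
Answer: $- \frac{i \sqrt{3085}}{18} \approx - 3.0857 i$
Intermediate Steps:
$r{\left(o \right)} = -23 - o$
$A = 1$
$\frac{\sqrt{A - 3086}}{r{\left(S{\left(-5 \right)} \right)}} = \frac{\sqrt{1 - 3086}}{-23 - -5} = \frac{\sqrt{-3085}}{-23 + 5} = \frac{i \sqrt{3085}}{-18} = i \sqrt{3085} \left(- \frac{1}{18}\right) = - \frac{i \sqrt{3085}}{18}$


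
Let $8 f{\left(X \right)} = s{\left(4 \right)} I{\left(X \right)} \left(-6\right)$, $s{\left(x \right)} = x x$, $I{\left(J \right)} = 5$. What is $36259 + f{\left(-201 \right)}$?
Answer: $36199$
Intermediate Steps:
$s{\left(x \right)} = x^{2}$
$f{\left(X \right)} = -60$ ($f{\left(X \right)} = \frac{4^{2} \cdot 5 \left(-6\right)}{8} = \frac{16 \cdot 5 \left(-6\right)}{8} = \frac{80 \left(-6\right)}{8} = \frac{1}{8} \left(-480\right) = -60$)
$36259 + f{\left(-201 \right)} = 36259 - 60 = 36199$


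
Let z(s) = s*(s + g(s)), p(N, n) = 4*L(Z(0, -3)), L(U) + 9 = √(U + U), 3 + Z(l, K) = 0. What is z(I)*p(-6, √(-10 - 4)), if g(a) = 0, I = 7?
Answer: -1764 + 196*I*√6 ≈ -1764.0 + 480.1*I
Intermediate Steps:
Z(l, K) = -3 (Z(l, K) = -3 + 0 = -3)
L(U) = -9 + √2*√U (L(U) = -9 + √(U + U) = -9 + √(2*U) = -9 + √2*√U)
p(N, n) = -36 + 4*I*√6 (p(N, n) = 4*(-9 + √2*√(-3)) = 4*(-9 + √2*(I*√3)) = 4*(-9 + I*√6) = -36 + 4*I*√6)
z(s) = s² (z(s) = s*(s + 0) = s*s = s²)
z(I)*p(-6, √(-10 - 4)) = 7²*(-36 + 4*I*√6) = 49*(-36 + 4*I*√6) = -1764 + 196*I*√6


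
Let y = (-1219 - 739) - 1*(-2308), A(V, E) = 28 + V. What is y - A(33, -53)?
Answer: 289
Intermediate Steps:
y = 350 (y = -1958 + 2308 = 350)
y - A(33, -53) = 350 - (28 + 33) = 350 - 1*61 = 350 - 61 = 289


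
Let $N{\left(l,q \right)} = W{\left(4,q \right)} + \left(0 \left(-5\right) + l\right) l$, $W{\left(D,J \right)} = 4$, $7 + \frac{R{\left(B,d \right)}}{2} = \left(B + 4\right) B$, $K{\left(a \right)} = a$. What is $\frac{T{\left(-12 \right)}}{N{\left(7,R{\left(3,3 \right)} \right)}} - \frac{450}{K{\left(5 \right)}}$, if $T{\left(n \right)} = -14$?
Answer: $- \frac{4784}{53} \approx -90.264$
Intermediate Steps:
$R{\left(B,d \right)} = -14 + 2 B \left(4 + B\right)$ ($R{\left(B,d \right)} = -14 + 2 \left(B + 4\right) B = -14 + 2 \left(4 + B\right) B = -14 + 2 B \left(4 + B\right)$)
$N{\left(l,q \right)} = 4 + l^{2}$ ($N{\left(l,q \right)} = 4 + \left(0 \left(-5\right) + l\right) l = 4 + \left(0 + l\right) l = 4 + l l = 4 + l^{2}$)
$\frac{T{\left(-12 \right)}}{N{\left(7,R{\left(3,3 \right)} \right)}} - \frac{450}{K{\left(5 \right)}} = - \frac{14}{4 + 7^{2}} - \frac{450}{5} = - \frac{14}{4 + 49} - 90 = - \frac{14}{53} - 90 = - \frac{4784}{53}$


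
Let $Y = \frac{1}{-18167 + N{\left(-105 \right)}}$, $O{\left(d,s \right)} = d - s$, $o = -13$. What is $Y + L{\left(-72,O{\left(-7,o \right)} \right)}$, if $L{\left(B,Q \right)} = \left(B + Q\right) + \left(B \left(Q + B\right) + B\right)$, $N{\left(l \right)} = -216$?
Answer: $\frac{84819161}{18383} \approx 4614.0$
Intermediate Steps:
$L{\left(B,Q \right)} = Q + 2 B + B \left(B + Q\right)$ ($L{\left(B,Q \right)} = \left(B + Q\right) + \left(B \left(B + Q\right) + B\right) = \left(B + Q\right) + \left(B + B \left(B + Q\right)\right) = Q + 2 B + B \left(B + Q\right)$)
$Y = - \frac{1}{18383}$ ($Y = \frac{1}{-18167 - 216} = \frac{1}{-18383} = - \frac{1}{18383} \approx -5.4398 \cdot 10^{-5}$)
$Y + L{\left(-72,O{\left(-7,o \right)} \right)} = - \frac{1}{18383} + \left(\left(-7 - -13\right) + \left(-72\right)^{2} + 2 \left(-72\right) - 72 \left(-7 - -13\right)\right) = - \frac{1}{18383} + \left(\left(-7 + 13\right) + 5184 - 144 - 72 \left(-7 + 13\right)\right) = - \frac{1}{18383} + \left(6 + 5184 - 144 - 432\right) = - \frac{1}{18383} + 4614 = \frac{84819161}{18383}$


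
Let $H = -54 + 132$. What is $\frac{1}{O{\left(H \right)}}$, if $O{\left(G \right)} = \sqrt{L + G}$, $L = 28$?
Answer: $\frac{\sqrt{106}}{106} \approx 0.097129$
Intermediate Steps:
$H = 78$
$O{\left(G \right)} = \sqrt{28 + G}$
$\frac{1}{O{\left(H \right)}} = \frac{1}{\sqrt{28 + 78}} = \frac{1}{\sqrt{106}} = \frac{\sqrt{106}}{106}$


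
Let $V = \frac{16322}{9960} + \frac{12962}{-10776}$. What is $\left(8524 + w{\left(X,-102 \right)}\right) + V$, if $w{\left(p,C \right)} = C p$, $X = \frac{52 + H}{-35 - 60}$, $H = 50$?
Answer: $\frac{183404042171}{21242190} \approx 8634.0$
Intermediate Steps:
$V = \frac{487337}{1118010}$ ($V = 16322 \cdot \frac{1}{9960} + 12962 \left(- \frac{1}{10776}\right) = \frac{8161}{4980} - \frac{6481}{5388} = \frac{487337}{1118010} \approx 0.4359$)
$X = - \frac{102}{95}$ ($X = \frac{52 + 50}{-35 - 60} = \frac{102}{-95} = 102 \left(- \frac{1}{95}\right) = - \frac{102}{95} \approx -1.0737$)
$\left(8524 + w{\left(X,-102 \right)}\right) + V = \left(8524 - - \frac{10404}{95}\right) + \frac{487337}{1118010} = \left(8524 + \frac{10404}{95}\right) + \frac{487337}{1118010} = \frac{820184}{95} + \frac{487337}{1118010} = \frac{183404042171}{21242190}$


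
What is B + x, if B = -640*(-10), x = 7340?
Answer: 13740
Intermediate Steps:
B = 6400
B + x = 6400 + 7340 = 13740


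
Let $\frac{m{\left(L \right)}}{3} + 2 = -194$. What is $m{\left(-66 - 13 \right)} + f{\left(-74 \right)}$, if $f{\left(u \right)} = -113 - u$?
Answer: $-627$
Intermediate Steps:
$m{\left(L \right)} = -588$ ($m{\left(L \right)} = -6 + 3 \left(-194\right) = -6 - 582 = -588$)
$m{\left(-66 - 13 \right)} + f{\left(-74 \right)} = -588 - 39 = -627$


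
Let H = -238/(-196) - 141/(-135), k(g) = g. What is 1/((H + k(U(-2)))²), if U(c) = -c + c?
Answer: 396900/2024929 ≈ 0.19601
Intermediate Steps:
U(c) = 0
H = 1423/630 (H = -238*(-1/196) - 141*(-1/135) = 17/14 + 47/45 = 1423/630 ≈ 2.2587)
1/((H + k(U(-2)))²) = 1/((1423/630 + 0)²) = 1/((1423/630)²) = 1/(2024929/396900) = 396900/2024929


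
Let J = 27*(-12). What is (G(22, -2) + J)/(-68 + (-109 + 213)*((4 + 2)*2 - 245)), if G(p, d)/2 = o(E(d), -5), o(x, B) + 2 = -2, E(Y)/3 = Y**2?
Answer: 83/6075 ≈ 0.013663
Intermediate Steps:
E(Y) = 3*Y**2
o(x, B) = -4 (o(x, B) = -2 - 2 = -4)
G(p, d) = -8 (G(p, d) = 2*(-4) = -8)
J = -324
(G(22, -2) + J)/(-68 + (-109 + 213)*((4 + 2)*2 - 245)) = (-8 - 324)/(-68 + (-109 + 213)*((4 + 2)*2 - 245)) = -332/(-68 + 104*(6*2 - 245)) = -332/(-68 + 104*(12 - 245)) = -332/(-68 + 104*(-233)) = -332/(-68 - 24232) = -332/(-24300) = -332*(-1/24300) = 83/6075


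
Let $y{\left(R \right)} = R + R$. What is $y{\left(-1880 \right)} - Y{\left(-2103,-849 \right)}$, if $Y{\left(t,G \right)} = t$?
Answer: $-1657$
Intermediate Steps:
$y{\left(R \right)} = 2 R$
$y{\left(-1880 \right)} - Y{\left(-2103,-849 \right)} = 2 \left(-1880\right) - -2103 = -3760 + 2103 = -1657$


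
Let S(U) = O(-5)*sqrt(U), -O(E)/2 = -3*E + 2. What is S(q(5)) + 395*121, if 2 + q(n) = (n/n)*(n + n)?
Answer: 47795 - 68*sqrt(2) ≈ 47699.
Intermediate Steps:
O(E) = -4 + 6*E (O(E) = -2*(-3*E + 2) = -2*(2 - 3*E) = -4 + 6*E)
q(n) = -2 + 2*n (q(n) = -2 + (n/n)*(n + n) = -2 + 1*(2*n) = -2 + 2*n)
S(U) = -34*sqrt(U) (S(U) = (-4 + 6*(-5))*sqrt(U) = (-4 - 30)*sqrt(U) = -34*sqrt(U))
S(q(5)) + 395*121 = -34*sqrt(-2 + 2*5) + 395*121 = -34*sqrt(-2 + 10) + 47795 = -68*sqrt(2) + 47795 = 47795 - 68*sqrt(2)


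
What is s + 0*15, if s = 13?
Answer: 13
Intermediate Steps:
s + 0*15 = 13 + 0*15 = 13 + 0 = 13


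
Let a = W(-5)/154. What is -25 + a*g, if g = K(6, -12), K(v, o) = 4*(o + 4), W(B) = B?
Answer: -1845/77 ≈ -23.961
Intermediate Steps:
K(v, o) = 16 + 4*o (K(v, o) = 4*(4 + o) = 16 + 4*o)
g = -32 (g = 16 + 4*(-12) = 16 - 48 = -32)
a = -5/154 ≈ -0.032468
-25 + a*g = -25 - 5/154*(-32) = -25 + 80/77 = -1845/77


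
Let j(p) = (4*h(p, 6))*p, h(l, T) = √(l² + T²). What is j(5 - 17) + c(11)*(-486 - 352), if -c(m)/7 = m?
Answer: 64526 - 288*√5 ≈ 63882.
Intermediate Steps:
c(m) = -7*m
h(l, T) = √(T² + l²)
j(p) = 4*p*√(36 + p²) (j(p) = (4*√(6² + p²))*p = (4*√(36 + p²))*p = 4*p*√(36 + p²))
j(5 - 17) + c(11)*(-486 - 352) = 4*(5 - 17)*√(36 + (5 - 17)²) + (-7*11)*(-486 - 352) = 4*(-12)*√(36 + (-12)²) - 77*(-838) = 4*(-12)*√(36 + 144) + 64526 = 4*(-12)*√180 + 64526 = 4*(-12)*(6*√5) + 64526 = -288*√5 + 64526 = 64526 - 288*√5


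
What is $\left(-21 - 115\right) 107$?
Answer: $-14552$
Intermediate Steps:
$\left(-21 - 115\right) 107 = \left(-136\right) 107 = -14552$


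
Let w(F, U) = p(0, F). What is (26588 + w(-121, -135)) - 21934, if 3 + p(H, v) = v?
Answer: 4530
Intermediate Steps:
p(H, v) = -3 + v
w(F, U) = -3 + F
(26588 + w(-121, -135)) - 21934 = (26588 + (-3 - 121)) - 21934 = (26588 - 124) - 21934 = 26464 - 21934 = 4530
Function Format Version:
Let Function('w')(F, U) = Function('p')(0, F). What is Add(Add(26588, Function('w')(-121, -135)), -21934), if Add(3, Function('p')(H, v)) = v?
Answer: 4530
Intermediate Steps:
Function('p')(H, v) = Add(-3, v)
Function('w')(F, U) = Add(-3, F)
Add(Add(26588, Function('w')(-121, -135)), -21934) = Add(Add(26588, Add(-3, -121)), -21934) = Add(Add(26588, -124), -21934) = Add(26464, -21934) = 4530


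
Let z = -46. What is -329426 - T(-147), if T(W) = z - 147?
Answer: -329233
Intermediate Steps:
T(W) = -193 (T(W) = -46 - 147 = -193)
-329426 - T(-147) = -329426 - 1*(-193) = -329426 + 193 = -329233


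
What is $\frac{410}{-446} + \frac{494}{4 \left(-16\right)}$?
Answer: $- \frac{61641}{7136} \approx -8.638$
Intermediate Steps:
$\frac{410}{-446} + \frac{494}{4 \left(-16\right)} = 410 \left(- \frac{1}{446}\right) + \frac{494}{-64} = - \frac{205}{223} + 494 \left(- \frac{1}{64}\right) = - \frac{205}{223} - \frac{247}{32} = - \frac{61641}{7136}$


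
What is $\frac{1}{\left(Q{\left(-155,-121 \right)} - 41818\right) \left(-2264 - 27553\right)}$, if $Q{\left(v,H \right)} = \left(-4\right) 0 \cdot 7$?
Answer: $\frac{1}{1246887306} \approx 8.02 \cdot 10^{-10}$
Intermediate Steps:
$Q{\left(v,H \right)} = 0$ ($Q{\left(v,H \right)} = 0 \cdot 7 = 0$)
$\frac{1}{\left(Q{\left(-155,-121 \right)} - 41818\right) \left(-2264 - 27553\right)} = \frac{1}{\left(0 - 41818\right) \left(-2264 - 27553\right)} = \frac{1}{\left(-41818\right) \left(-29817\right)} = \frac{1}{1246887306}$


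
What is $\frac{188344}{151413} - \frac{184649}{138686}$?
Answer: $- \frac{1837583053}{20998863318} \approx -0.087509$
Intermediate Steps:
$\frac{188344}{151413} - \frac{184649}{138686} = - \frac{1837583053}{20998863318}$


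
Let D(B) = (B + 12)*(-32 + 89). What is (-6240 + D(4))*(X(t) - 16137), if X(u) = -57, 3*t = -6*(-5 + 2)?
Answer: 86281632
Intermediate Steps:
t = 6 (t = (-6*(-5 + 2))/3 = (-6*(-3))/3 = (1/3)*18 = 6)
D(B) = 684 + 57*B (D(B) = (12 + B)*57 = 684 + 57*B)
(-6240 + D(4))*(X(t) - 16137) = (-6240 + (684 + 57*4))*(-57 - 16137) = (-6240 + (684 + 228))*(-16194) = (-6240 + 912)*(-16194) = -5328*(-16194) = 86281632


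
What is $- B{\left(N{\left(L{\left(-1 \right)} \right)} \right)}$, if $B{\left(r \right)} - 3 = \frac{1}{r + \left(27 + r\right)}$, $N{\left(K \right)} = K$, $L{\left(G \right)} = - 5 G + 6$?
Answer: $- \frac{148}{49} \approx -3.0204$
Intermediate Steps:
$L{\left(G \right)} = 6 - 5 G$
$B{\left(r \right)} = 3 + \frac{1}{27 + 2 r}$ ($B{\left(r \right)} = 3 + \frac{1}{r + \left(27 + r\right)} = 3 + \frac{1}{27 + 2 r}$)
$- B{\left(N{\left(L{\left(-1 \right)} \right)} \right)} = - \frac{2 \left(41 + 3 \left(6 - -5\right)\right)}{27 + 2 \left(6 - -5\right)} = - \frac{2 \left(41 + 3 \left(6 + 5\right)\right)}{27 + 2 \left(6 + 5\right)} = - \frac{2 \left(41 + 3 \cdot 11\right)}{27 + 2 \cdot 11} = - \frac{2 \left(41 + 33\right)}{27 + 22} = - \frac{2 \cdot 74}{49} = \left(-1\right) \frac{148}{49} = - \frac{148}{49}$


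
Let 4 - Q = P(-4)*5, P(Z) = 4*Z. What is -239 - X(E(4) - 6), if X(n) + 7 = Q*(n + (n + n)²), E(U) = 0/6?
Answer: -11824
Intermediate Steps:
Q = 84 (Q = 4 - 4*(-4)*5 = 4 - (-16)*5 = 4 - 1*(-80) = 4 + 80 = 84)
E(U) = 0 (E(U) = 0*(⅙) = 0)
X(n) = -7 + 84*n + 336*n² (X(n) = -7 + 84*(n + (n + n)²) = -7 + 84*(n + (2*n)²) = -7 + 84*(n + 4*n²) = -7 + (84*n + 336*n²) = -7 + 84*n + 336*n²)
-239 - X(E(4) - 6) = -239 - (-7 + 84*(0 - 6) + 336*(0 - 6)²) = -239 - (-7 + 84*(-6) + 336*(-6)²) = -239 - (-7 - 504 + 336*36) = -239 - (-7 - 504 + 12096) = -239 - 1*11585 = -239 - 11585 = -11824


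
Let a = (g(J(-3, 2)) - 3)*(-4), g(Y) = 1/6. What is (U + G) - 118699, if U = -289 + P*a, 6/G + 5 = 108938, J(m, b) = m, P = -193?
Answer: -13199992580/108933 ≈ -1.2118e+5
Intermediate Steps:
g(Y) = 1/6
G = 2/36311 (G = 6/(-5 + 108938) = 6/108933 = 6*(1/108933) = 2/36311 ≈ 5.5080e-5)
a = 34/3 (a = (1/6 - 3)*(-4) = -17/6*(-4) = 34/3 ≈ 11.333)
U = -7429/3 (U = -289 - 193*34/3 = -289 - 6562/3 = -7429/3 ≈ -2476.3)
(U + G) - 118699 = (-7429/3 + 2/36311) - 118699 = -269754413/108933 - 118699 = -13199992580/108933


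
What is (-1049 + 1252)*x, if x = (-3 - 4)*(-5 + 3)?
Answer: 2842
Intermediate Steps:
x = 14 (x = -7*(-2) = 14)
(-1049 + 1252)*x = (-1049 + 1252)*14 = 203*14 = 2842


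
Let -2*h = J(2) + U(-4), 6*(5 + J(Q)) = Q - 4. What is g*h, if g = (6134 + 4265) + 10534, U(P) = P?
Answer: 293062/3 ≈ 97687.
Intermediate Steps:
J(Q) = -17/3 + Q/6 (J(Q) = -5 + (Q - 4)/6 = -5 + (-4 + Q)/6 = -5 + (-⅔ + Q/6) = -17/3 + Q/6)
h = 14/3 (h = -((-17/3 + (⅙)*2) - 4)/2 = -((-17/3 + ⅓) - 4)/2 = -(-16/3 - 4)/2 = -½*(-28/3) = 14/3 ≈ 4.6667)
g = 20933 (g = 10399 + 10534 = 20933)
g*h = 20933*(14/3) = 293062/3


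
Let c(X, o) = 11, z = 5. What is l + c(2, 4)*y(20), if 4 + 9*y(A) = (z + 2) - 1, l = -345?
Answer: -3083/9 ≈ -342.56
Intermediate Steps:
y(A) = 2/9 (y(A) = -4/9 + ((5 + 2) - 1)/9 = -4/9 + (7 - 1)/9 = -4/9 + (⅑)*6 = -4/9 + ⅔ = 2/9)
l + c(2, 4)*y(20) = -345 + 11*(2/9) = -345 + 22/9 = -3083/9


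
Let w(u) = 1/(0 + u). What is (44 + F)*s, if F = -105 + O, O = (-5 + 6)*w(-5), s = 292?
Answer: -89352/5 ≈ -17870.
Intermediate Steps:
w(u) = 1/u
O = -⅕ (O = (-5 + 6)/(-5) = 1*(-⅕) = -⅕ ≈ -0.20000)
F = -526/5 (F = -105 - ⅕ = -526/5 ≈ -105.20)
(44 + F)*s = (44 - 526/5)*292 = -306/5*292 = -89352/5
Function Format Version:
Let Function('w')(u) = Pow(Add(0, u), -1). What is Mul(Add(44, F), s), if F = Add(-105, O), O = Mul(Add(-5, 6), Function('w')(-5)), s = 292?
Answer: Rational(-89352, 5) ≈ -17870.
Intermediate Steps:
Function('w')(u) = Pow(u, -1)
O = Rational(-1, 5) (O = Mul(Add(-5, 6), Pow(-5, -1)) = Mul(1, Rational(-1, 5)) = Rational(-1, 5) ≈ -0.20000)
F = Rational(-526, 5) (F = Add(-105, Rational(-1, 5)) = Rational(-526, 5) ≈ -105.20)
Mul(Add(44, F), s) = Mul(Add(44, Rational(-526, 5)), 292) = Mul(Rational(-306, 5), 292) = Rational(-89352, 5)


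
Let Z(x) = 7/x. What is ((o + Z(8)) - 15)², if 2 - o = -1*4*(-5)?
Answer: 66049/64 ≈ 1032.0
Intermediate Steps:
o = -18 (o = 2 - (-1*4)*(-5) = 2 - (-4)*(-5) = 2 - 1*20 = 2 - 20 = -18)
((o + Z(8)) - 15)² = ((-18 + 7/8) - 15)² = (-137/8 - 15)² = (-257/8)² = 66049/64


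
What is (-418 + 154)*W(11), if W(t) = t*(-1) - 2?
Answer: 3432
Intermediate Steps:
W(t) = -2 - t (W(t) = -t - 2 = -2 - t)
(-418 + 154)*W(11) = (-418 + 154)*(-2 - 1*11) = -264*(-2 - 11) = -264*(-13) = 3432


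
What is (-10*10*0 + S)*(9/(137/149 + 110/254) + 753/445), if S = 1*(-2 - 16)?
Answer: -855530073/5694665 ≈ -150.23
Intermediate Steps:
S = -18 (S = 1*(-18) = -18)
(-10*10*0 + S)*(9/(137/149 + 110/254) + 753/445) = (-10*10*0 - 18)*(9/(137/149 + 110/254) + 753/445) = (-100*0 - 18)*(9/(137*(1/149) + 110*(1/254)) + 753*(1/445)) = (0 - 18)*(9/(137/149 + 55/127) + 753/445) = -18*(9/(25594/18923) + 753/445) = -18*(9*(18923/25594) + 753/445) = -18*(170307/25594 + 753/445) = -18*95058897/11389330 = -855530073/5694665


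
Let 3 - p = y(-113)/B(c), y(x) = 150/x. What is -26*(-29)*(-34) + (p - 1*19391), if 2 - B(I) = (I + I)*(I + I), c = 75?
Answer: -57231672363/1271137 ≈ -45024.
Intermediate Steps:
B(I) = 2 - 4*I² (B(I) = 2 - (I + I)*(I + I) = 2 - 2*I*2*I = 2 - 4*I²)
p = 3813336/1271137 (p = 3 - 150/(-113)/(2 - 4*75²) = 3 - 150*(-1/113)/(2 - 4*5625) = 3 - (-150)/(113*(2 - 22500)) = 3 - (-150)/(113*(-22498)) = 3 - (-150)*(-1)/(113*22498) = 3 - 1*75/1271137 = 3 - 75/1271137 = 3813336/1271137 ≈ 2.9999)
-26*(-29)*(-34) + (p - 1*19391) = -26*(-29)*(-34) + (3813336/1271137 - 1*19391) = 754*(-34) + (3813336/1271137 - 19391) = -25636 - 24644804231/1271137 = -57231672363/1271137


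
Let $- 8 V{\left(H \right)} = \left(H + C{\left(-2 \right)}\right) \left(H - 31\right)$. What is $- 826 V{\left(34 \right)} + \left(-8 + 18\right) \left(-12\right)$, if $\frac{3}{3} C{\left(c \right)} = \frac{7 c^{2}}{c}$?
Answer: $6075$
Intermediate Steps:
$C{\left(c \right)} = 7 c$ ($C{\left(c \right)} = \frac{7 c^{2}}{c} = 7 c$)
$V{\left(H \right)} = - \frac{\left(-31 + H\right) \left(-14 + H\right)}{8}$ ($V{\left(H \right)} = - \frac{\left(H + 7 \left(-2\right)\right) \left(H - 31\right)}{8} = - \frac{\left(H - 14\right) \left(-31 + H\right)}{8} = - \frac{\left(-14 + H\right) \left(-31 + H\right)}{8} = - \frac{\left(-31 + H\right) \left(-14 + H\right)}{8}$)
$- 826 V{\left(34 \right)} + \left(-8 + 18\right) \left(-12\right) = - 826 \left(- \frac{217}{4} - \frac{34^{2}}{8} + \frac{45}{8} \cdot 34\right) + \left(-8 + 18\right) \left(-12\right) = - 826 \left(- \frac{217}{4} - \frac{289}{2} + \frac{765}{4}\right) + 10 \left(-12\right) = - 826 \left(- \frac{217}{4} - \frac{289}{2} + \frac{765}{4}\right) - 120 = \left(-826\right) \left(- \frac{15}{2}\right) - 120 = 6195 - 120 = 6075$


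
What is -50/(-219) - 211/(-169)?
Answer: 54659/37011 ≈ 1.4768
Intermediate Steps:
-50/(-219) - 211/(-169) = -50*(-1/219) - 211*(-1/169) = 50/219 + 211/169 = 54659/37011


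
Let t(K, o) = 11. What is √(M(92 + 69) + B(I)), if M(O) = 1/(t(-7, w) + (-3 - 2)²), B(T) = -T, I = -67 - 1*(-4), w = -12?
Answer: √2269/6 ≈ 7.9390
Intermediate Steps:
I = -63 (I = -67 + 4 = -63)
M(O) = 1/36 (M(O) = 1/(11 + (-3 - 2)²) = 1/(11 + (-5)²) = 1/(11 + 25) = 1/36)
√(M(92 + 69) + B(I)) = √(1/36 - 1*(-63)) = √(1/36 + 63) = √(2269/36) = √2269/6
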